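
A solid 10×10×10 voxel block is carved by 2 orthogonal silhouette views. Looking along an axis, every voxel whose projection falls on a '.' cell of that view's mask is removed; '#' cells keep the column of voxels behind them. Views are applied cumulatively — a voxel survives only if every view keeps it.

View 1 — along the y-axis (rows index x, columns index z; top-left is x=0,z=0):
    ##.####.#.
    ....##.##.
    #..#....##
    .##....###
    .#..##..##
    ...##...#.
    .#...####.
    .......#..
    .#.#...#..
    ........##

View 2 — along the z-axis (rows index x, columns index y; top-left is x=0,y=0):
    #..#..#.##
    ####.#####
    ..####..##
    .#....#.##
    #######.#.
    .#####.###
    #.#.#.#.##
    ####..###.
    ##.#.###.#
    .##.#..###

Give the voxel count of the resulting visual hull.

initial block: 10^3 = 1000
after view 1 [y-axis, 39 of 100 cells solid] → remaining = 390
after view 2 [z-axis, 66 of 100 cells solid] → remaining = 249

voxel count = 249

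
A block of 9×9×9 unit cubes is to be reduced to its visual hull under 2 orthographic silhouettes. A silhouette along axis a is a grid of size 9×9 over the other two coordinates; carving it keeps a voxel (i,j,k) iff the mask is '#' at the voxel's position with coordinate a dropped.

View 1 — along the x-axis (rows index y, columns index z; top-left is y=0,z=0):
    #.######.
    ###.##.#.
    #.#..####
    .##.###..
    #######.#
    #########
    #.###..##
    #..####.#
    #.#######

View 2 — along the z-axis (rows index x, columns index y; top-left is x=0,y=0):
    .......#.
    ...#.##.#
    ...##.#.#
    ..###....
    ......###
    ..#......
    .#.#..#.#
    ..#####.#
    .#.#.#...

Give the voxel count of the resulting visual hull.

before carving: 729 voxels (9×9×9)
V1 x: intersect with YZ mask (61 set) -- 549 left
V2 z: intersect with XY mask (29 set) -- 193 left

voxel count = 193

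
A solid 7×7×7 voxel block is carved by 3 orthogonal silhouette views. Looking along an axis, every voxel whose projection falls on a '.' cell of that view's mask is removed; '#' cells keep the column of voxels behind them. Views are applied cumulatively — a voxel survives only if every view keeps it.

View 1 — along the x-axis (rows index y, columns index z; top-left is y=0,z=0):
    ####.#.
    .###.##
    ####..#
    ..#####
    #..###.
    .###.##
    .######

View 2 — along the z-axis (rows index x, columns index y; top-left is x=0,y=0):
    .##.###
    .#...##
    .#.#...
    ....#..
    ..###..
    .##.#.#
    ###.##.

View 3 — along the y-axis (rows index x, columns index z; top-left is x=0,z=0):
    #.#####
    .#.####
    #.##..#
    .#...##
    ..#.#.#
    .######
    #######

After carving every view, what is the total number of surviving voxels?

start: 7×7×7 = 343 voxels
after view 1 [x-axis, 35 of 49 cells solid] → remaining = 245
after view 2 [z-axis, 23 of 49 cells solid] → remaining = 113
after view 3 [y-axis, 34 of 49 cells solid] → remaining = 89

|visual hull| = 89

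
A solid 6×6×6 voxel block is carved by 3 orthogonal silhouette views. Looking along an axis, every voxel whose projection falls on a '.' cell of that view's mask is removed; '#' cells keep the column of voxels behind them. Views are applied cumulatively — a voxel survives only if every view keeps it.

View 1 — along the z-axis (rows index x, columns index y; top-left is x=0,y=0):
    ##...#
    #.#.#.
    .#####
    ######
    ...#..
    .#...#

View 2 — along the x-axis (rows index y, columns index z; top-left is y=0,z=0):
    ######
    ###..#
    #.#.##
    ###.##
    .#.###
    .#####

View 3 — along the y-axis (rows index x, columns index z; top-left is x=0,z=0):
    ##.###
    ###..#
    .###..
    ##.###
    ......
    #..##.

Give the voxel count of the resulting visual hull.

full grid |V| = 216
[1] z-view keeps 20 columns → grid now 120
[2] x-view keeps 28 columns → grid now 93
[3] y-view keeps 20 columns → grid now 57

voxel count = 57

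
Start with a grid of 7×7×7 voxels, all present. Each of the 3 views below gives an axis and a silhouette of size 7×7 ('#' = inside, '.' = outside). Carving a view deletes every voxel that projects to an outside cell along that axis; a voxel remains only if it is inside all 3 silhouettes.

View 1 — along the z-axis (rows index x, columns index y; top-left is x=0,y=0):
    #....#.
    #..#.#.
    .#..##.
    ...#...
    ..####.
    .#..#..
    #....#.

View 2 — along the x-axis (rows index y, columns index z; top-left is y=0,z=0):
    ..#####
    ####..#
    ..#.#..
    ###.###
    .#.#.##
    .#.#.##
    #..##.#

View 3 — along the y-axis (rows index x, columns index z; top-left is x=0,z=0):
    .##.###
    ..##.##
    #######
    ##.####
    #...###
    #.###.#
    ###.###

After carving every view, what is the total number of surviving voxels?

start: 7×7×7 = 343 voxels
V1 z: intersect with XY mask (17 set) -- 119 left
V2 x: intersect with YZ mask (30 set) -- 77 left
V3 y: intersect with XZ mask (37 set) -- 57 left

remaining voxels: 57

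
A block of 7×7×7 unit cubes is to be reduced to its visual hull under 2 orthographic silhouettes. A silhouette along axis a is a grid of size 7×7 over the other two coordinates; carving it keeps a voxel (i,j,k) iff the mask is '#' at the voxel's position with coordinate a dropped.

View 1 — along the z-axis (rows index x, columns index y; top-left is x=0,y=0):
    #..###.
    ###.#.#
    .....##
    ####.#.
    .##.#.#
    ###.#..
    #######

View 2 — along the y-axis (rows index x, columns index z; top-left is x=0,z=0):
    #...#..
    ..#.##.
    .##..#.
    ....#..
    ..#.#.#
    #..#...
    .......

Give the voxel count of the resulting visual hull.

voxel count = 54

before carving: 343 voxels (7×7×7)
[1] z-view keeps 31 columns → grid now 217
[2] y-view keeps 14 columns → grid now 54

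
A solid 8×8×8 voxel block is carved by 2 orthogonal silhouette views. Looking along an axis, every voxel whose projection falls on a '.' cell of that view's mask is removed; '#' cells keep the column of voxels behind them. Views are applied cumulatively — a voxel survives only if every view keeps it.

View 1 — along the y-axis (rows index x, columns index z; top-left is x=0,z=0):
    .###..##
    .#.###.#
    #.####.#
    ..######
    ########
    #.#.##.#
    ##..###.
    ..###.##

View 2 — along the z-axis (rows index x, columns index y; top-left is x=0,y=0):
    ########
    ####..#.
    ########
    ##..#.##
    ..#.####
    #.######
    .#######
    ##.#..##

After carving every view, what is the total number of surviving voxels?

|visual hull| = 278

full grid |V| = 512
after view 1 [y-axis, 45 of 64 cells solid] → remaining = 360
after view 2 [z-axis, 50 of 64 cells solid] → remaining = 278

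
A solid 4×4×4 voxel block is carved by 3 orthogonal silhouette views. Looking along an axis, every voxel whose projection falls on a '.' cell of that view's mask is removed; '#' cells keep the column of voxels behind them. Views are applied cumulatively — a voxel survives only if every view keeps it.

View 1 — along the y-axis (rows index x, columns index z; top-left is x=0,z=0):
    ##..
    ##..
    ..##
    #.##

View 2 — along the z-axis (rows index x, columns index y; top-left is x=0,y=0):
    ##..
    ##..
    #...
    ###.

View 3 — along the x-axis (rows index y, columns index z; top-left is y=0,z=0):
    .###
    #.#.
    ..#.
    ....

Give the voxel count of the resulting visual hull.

start: 4×4×4 = 64 voxels
step 1: project along y, AND mask (9/16) → |grid| = 36
step 2: project along z, AND mask (8/16) → |grid| = 19
step 3: project along x, AND mask (6/16) → |grid| = 11

remaining voxels: 11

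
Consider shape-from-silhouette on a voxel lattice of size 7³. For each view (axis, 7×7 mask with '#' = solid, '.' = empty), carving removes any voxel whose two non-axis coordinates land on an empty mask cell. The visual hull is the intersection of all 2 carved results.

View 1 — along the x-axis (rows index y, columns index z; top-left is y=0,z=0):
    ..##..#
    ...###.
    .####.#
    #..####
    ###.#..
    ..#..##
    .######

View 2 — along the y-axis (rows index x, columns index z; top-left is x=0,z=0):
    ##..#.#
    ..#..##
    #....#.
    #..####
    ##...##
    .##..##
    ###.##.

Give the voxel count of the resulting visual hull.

remaining voxels: 106

start: 7×7×7 = 343 voxels
  1. axis=0 (YZ plane), |mask|=29  ⇒  voxels=203
  2. axis=1 (XZ plane), |mask|=27  ⇒  voxels=106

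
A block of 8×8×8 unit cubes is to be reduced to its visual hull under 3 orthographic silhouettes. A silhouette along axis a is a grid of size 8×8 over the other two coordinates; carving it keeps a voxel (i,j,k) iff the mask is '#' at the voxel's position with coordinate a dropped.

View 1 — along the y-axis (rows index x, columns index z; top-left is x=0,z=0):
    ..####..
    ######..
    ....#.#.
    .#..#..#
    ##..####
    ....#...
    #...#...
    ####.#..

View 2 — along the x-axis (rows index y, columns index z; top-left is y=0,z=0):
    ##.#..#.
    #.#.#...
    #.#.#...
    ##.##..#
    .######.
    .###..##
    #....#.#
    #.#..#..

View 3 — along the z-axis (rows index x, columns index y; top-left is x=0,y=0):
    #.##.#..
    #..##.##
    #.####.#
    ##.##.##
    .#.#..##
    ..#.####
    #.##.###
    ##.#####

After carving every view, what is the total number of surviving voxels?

|visual hull| = 78

before carving: 512 voxels (8×8×8)
after view 1 [y-axis, 29 of 64 cells solid] → remaining = 232
after view 2 [x-axis, 32 of 64 cells solid] → remaining = 119
after view 3 [z-axis, 43 of 64 cells solid] → remaining = 78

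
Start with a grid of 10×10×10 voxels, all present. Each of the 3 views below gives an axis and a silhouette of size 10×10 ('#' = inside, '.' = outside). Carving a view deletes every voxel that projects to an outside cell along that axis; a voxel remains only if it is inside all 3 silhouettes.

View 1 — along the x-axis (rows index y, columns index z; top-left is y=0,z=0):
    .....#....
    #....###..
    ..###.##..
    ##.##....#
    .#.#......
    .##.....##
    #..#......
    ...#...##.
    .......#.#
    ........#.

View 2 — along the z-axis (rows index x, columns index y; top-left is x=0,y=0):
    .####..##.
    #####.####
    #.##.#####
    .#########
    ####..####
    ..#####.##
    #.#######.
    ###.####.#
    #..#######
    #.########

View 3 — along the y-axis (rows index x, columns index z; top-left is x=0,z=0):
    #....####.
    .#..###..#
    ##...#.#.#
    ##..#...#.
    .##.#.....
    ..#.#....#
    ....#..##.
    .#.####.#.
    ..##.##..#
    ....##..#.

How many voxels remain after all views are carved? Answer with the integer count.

89 voxels

full grid |V| = 1000
V1 x: intersect with YZ mask (29 set) -- 290 left
V2 z: intersect with XY mask (80 set) -- 232 left
V3 y: intersect with XZ mask (42 set) -- 89 left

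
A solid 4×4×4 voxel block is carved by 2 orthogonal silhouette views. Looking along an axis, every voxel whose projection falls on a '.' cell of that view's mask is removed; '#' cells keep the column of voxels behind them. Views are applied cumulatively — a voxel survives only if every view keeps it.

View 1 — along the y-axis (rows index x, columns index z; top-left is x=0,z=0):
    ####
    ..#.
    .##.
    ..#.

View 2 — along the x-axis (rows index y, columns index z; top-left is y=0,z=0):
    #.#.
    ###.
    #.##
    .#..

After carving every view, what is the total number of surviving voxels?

before carving: 64 voxels (4×4×4)
step 1: project along y, AND mask (8/16) → |grid| = 32
step 2: project along x, AND mask (9/16) → |grid| = 20

voxel count = 20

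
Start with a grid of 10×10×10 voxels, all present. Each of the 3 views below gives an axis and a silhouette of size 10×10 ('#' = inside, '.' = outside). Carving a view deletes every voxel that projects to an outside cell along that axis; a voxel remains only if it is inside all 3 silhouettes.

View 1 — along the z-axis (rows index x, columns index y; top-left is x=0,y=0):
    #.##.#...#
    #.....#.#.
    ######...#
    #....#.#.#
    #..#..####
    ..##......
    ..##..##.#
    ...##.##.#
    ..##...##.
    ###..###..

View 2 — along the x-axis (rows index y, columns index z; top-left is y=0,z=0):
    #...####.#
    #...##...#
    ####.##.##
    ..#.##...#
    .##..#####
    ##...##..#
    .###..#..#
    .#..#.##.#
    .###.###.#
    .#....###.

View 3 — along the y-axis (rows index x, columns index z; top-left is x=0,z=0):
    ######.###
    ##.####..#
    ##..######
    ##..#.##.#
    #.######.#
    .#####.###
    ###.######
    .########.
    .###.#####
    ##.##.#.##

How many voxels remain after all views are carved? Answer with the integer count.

|visual hull| = 215

start: 10×10×10 = 1000 voxels
after view 1 [z-axis, 47 of 100 cells solid] → remaining = 470
after view 2 [x-axis, 55 of 100 cells solid] → remaining = 254
after view 3 [y-axis, 78 of 100 cells solid] → remaining = 215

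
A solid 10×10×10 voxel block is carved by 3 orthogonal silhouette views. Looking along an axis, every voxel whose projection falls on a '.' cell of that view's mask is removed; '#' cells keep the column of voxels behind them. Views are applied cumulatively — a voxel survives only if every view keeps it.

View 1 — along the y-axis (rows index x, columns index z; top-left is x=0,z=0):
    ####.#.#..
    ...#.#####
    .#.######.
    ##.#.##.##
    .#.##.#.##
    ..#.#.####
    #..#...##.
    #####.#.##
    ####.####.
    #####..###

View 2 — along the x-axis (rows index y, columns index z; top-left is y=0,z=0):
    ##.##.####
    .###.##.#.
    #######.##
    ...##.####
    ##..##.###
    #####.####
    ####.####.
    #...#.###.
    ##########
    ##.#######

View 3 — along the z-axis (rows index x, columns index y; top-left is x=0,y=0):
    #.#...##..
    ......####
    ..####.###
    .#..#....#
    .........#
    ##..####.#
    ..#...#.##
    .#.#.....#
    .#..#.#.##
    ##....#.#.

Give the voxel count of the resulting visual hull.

remaining voxels: 222

full grid |V| = 1000
after view 1 [y-axis, 66 of 100 cells solid] → remaining = 660
after view 2 [x-axis, 77 of 100 cells solid] → remaining = 522
after view 3 [z-axis, 42 of 100 cells solid] → remaining = 222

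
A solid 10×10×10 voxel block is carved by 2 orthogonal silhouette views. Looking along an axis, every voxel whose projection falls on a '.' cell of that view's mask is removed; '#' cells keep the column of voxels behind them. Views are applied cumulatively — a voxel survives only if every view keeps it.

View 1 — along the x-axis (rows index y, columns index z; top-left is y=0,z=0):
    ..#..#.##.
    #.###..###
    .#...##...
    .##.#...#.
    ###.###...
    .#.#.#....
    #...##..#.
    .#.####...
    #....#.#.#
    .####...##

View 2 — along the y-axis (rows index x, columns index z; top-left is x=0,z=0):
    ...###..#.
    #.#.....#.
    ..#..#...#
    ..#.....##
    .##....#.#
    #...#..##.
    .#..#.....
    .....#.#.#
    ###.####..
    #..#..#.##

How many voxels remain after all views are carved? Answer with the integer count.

start: 10×10×10 = 1000 voxels
carve view 1 (along x, YZ-mask fill 46/100): 460 voxels remain
carve view 2 (along y, XZ-mask fill 38/100): 177 voxels remain

voxel count = 177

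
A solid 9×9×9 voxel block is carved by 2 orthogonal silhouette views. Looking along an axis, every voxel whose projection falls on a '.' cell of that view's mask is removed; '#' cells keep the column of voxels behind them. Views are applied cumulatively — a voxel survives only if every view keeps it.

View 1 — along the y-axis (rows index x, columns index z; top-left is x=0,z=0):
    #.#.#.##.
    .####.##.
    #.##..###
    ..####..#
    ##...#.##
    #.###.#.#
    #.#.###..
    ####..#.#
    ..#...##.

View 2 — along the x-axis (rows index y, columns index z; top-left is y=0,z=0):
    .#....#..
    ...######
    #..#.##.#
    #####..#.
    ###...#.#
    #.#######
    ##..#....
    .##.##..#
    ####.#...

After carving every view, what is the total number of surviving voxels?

voxel count = 234

full grid |V| = 729
carve view 1 (along y, XZ-mask fill 47/81): 423 voxels remain
carve view 2 (along x, YZ-mask fill 45/81): 234 voxels remain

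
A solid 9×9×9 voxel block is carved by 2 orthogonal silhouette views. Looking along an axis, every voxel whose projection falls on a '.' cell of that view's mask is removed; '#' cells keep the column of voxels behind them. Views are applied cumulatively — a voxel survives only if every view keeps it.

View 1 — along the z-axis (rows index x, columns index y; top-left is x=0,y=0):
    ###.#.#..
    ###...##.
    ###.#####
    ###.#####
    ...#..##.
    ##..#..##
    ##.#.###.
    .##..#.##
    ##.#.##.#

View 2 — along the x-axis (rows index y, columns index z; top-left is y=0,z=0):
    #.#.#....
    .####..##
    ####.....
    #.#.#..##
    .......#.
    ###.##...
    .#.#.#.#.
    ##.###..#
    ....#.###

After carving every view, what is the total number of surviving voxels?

voxel count = 223

initial block: 9^3 = 729
after view 1 [z-axis, 51 of 81 cells solid] → remaining = 459
after view 2 [x-axis, 38 of 81 cells solid] → remaining = 223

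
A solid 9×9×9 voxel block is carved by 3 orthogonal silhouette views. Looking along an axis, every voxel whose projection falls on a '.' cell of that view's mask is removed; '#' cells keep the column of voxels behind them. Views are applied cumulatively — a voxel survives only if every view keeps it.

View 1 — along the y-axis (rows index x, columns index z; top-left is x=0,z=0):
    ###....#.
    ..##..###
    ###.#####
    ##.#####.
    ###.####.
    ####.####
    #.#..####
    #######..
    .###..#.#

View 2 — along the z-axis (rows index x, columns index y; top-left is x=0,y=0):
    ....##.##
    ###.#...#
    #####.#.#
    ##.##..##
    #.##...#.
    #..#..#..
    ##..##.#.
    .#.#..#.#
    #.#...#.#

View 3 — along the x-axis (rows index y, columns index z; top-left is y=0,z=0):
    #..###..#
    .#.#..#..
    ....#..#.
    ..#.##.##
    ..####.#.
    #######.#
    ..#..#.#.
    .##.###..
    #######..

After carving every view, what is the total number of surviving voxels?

voxel count = 133

initial block: 9^3 = 729
step 1: project along y, AND mask (57/81) → |grid| = 513
step 2: project along z, AND mask (42/81) → |grid| = 269
step 3: project along x, AND mask (43/81) → |grid| = 133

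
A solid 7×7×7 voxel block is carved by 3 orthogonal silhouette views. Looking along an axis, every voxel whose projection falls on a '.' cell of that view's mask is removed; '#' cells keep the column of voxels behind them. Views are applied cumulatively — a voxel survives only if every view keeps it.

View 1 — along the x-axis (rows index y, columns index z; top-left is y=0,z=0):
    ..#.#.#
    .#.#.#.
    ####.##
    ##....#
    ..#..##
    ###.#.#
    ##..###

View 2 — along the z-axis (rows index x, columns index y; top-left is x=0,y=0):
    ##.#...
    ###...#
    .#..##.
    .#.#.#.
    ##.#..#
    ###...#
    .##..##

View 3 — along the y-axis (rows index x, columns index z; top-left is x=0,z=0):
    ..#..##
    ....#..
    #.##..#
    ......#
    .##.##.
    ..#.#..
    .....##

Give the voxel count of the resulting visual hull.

32 voxels

start: 7×7×7 = 343 voxels
carve view 1 (along x, YZ-mask fill 28/49): 196 voxels remain
carve view 2 (along z, XY-mask fill 25/49): 98 voxels remain
carve view 3 (along y, XZ-mask fill 17/49): 32 voxels remain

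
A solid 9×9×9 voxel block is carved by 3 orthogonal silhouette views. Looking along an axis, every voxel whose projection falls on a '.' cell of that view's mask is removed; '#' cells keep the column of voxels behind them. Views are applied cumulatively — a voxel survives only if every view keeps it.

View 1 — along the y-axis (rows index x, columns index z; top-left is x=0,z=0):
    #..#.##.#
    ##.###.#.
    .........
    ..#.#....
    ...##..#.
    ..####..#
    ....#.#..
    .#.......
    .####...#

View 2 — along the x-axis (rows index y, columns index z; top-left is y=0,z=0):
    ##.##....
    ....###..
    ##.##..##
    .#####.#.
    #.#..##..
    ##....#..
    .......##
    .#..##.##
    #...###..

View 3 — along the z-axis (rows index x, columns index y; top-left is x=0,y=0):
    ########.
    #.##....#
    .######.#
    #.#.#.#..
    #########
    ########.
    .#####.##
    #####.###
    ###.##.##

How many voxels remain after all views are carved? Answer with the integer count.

initial block: 9^3 = 729
[1] y-view keeps 29 columns → grid now 261
[2] x-view keeps 37 columns → grid now 122
[3] z-view keeps 62 columns → grid now 94

remaining voxels: 94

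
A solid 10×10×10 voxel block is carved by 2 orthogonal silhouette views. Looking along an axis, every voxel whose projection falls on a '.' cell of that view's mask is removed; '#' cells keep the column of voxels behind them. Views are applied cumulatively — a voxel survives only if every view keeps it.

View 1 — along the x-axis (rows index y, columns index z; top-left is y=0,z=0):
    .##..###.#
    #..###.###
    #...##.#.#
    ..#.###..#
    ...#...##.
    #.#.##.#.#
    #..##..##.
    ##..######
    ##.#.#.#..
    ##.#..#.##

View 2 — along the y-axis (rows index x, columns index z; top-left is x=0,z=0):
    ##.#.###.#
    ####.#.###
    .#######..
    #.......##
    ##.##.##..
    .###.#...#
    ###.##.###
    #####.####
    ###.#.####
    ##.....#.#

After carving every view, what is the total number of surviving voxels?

initial block: 10^3 = 1000
  1. axis=0 (YZ plane), |mask|=56  ⇒  voxels=560
  2. axis=1 (XZ plane), |mask|=65  ⇒  voxels=370

voxel count = 370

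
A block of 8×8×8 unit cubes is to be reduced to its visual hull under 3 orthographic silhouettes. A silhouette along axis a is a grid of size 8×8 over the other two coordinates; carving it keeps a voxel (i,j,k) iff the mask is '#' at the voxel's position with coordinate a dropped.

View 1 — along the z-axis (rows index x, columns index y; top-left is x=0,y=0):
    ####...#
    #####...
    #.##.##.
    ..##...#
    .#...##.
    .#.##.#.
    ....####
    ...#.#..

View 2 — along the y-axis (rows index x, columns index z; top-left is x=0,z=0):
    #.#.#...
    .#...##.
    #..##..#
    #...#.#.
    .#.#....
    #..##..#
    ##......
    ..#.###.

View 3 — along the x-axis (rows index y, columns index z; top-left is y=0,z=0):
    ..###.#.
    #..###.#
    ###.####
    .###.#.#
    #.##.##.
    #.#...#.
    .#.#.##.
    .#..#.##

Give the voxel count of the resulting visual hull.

full grid |V| = 512
after view 1 [z-axis, 31 of 64 cells solid] → remaining = 248
after view 2 [y-axis, 25 of 64 cells solid] → remaining = 97
after view 3 [x-axis, 37 of 64 cells solid] → remaining = 52

|visual hull| = 52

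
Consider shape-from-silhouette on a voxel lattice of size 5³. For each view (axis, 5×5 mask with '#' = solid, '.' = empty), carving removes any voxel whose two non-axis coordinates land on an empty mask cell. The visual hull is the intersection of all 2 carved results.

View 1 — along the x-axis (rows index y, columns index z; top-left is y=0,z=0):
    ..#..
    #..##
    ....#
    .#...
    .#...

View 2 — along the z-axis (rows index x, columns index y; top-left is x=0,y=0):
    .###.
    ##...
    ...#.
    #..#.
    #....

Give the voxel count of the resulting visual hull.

13 voxels

start: 5×5×5 = 125 voxels
V1 x: intersect with YZ mask (7 set) -- 35 left
V2 z: intersect with XY mask (9 set) -- 13 left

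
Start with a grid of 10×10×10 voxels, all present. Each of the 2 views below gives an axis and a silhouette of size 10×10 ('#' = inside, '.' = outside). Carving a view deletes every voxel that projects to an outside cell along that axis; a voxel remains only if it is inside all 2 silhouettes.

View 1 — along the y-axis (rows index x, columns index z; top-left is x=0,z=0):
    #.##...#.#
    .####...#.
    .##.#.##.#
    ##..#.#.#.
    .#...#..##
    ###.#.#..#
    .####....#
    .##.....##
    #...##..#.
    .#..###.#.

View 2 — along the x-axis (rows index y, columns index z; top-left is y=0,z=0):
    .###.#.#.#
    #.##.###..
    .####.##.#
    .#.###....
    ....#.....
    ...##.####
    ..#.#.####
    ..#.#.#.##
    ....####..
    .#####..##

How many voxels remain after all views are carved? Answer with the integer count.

initial block: 10^3 = 1000
carve view 1 (along y, XZ-mask fill 49/100): 490 voxels remain
carve view 2 (along x, YZ-mask fill 52/100): 257 voxels remain

voxel count = 257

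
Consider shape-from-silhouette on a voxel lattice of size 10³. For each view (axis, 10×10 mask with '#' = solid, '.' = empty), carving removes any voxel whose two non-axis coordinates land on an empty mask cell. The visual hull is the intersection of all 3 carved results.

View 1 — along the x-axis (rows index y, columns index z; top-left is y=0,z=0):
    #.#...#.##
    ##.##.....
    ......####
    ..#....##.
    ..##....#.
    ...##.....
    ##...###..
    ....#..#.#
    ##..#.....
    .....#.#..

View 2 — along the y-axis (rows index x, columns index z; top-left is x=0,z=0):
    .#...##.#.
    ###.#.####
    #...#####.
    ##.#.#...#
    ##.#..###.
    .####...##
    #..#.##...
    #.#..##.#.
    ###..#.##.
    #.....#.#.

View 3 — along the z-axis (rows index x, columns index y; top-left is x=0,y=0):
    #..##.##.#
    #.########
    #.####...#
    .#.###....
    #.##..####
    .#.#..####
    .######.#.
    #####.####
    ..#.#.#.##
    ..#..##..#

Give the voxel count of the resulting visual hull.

|visual hull| = 118

full grid |V| = 1000
after view 1 [x-axis, 34 of 100 cells solid] → remaining = 340
after view 2 [y-axis, 53 of 100 cells solid] → remaining = 180
after view 3 [z-axis, 63 of 100 cells solid] → remaining = 118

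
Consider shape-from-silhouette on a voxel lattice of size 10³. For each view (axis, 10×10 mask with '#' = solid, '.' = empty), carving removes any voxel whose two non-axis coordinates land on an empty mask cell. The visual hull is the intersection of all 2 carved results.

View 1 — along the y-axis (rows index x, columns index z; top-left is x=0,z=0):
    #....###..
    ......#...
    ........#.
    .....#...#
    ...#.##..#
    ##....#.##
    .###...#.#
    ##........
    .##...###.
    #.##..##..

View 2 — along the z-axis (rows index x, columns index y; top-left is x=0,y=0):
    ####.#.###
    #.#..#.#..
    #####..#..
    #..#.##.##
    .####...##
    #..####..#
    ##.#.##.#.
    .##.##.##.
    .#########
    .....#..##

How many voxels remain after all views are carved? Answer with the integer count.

210 voxels

full grid |V| = 1000
after view 1 [y-axis, 34 of 100 cells solid] → remaining = 340
after view 2 [z-axis, 60 of 100 cells solid] → remaining = 210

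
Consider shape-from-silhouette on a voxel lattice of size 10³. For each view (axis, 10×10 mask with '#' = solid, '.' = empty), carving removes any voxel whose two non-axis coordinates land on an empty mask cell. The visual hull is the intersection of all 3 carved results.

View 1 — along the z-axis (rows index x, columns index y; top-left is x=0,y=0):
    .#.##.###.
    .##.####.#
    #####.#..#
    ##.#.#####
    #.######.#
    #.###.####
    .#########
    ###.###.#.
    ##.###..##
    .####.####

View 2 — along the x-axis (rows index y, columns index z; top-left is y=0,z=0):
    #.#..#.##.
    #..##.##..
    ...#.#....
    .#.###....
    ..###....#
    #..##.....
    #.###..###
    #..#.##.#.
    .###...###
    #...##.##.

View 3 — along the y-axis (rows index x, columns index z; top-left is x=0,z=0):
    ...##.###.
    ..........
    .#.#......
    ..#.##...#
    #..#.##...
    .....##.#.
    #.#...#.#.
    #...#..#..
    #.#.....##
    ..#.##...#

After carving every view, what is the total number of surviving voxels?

voxel count = 119

start: 10×10×10 = 1000 voxels
carve view 1 (along z, XY-mask fill 75/100): 750 voxels remain
carve view 2 (along x, YZ-mask fill 46/100): 350 voxels remain
carve view 3 (along y, XZ-mask fill 33/100): 119 voxels remain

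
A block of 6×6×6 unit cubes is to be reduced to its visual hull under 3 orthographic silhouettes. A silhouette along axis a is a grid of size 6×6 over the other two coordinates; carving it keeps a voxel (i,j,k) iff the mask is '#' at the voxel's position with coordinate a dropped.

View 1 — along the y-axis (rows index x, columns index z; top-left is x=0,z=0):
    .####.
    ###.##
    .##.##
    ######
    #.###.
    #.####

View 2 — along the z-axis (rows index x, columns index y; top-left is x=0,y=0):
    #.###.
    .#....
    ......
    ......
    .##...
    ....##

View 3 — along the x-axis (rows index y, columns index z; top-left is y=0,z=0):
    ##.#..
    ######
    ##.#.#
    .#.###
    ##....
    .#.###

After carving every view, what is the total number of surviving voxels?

before carving: 216 voxels (6×6×6)
carve view 1 (along y, XZ-mask fill 28/36): 168 voxels remain
carve view 2 (along z, XY-mask fill 9/36): 39 voxels remain
carve view 3 (along x, YZ-mask fill 23/36): 23 voxels remain

remaining voxels: 23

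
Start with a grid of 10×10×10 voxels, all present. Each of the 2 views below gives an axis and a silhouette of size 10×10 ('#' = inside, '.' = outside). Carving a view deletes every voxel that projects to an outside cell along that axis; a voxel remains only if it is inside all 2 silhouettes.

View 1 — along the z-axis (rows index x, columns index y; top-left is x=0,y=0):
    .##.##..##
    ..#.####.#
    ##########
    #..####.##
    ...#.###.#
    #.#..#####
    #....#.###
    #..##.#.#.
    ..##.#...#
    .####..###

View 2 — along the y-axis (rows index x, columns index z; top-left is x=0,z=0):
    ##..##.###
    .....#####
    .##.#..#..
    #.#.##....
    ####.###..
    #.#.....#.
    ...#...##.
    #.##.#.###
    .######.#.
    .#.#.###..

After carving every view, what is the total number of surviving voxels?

309 voxels

before carving: 1000 voxels (10×10×10)
step 1: project along z, AND mask (62/100) → |grid| = 620
step 2: project along y, AND mask (52/100) → |grid| = 309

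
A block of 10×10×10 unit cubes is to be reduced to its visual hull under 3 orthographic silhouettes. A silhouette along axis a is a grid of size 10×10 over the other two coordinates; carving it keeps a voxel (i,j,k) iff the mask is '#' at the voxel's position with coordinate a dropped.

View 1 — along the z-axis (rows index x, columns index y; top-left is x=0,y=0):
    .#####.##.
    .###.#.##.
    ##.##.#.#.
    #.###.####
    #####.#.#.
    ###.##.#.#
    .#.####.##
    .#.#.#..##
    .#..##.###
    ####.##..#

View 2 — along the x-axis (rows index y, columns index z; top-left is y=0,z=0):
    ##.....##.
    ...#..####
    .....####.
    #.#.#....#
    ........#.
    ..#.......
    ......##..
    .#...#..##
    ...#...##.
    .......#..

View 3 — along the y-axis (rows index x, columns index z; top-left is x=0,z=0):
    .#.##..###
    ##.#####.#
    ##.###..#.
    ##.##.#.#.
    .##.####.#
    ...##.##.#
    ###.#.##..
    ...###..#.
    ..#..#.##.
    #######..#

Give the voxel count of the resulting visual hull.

full grid |V| = 1000
step 1: project along z, AND mask (66/100) → |grid| = 660
step 2: project along x, AND mask (29/100) → |grid| = 195
step 3: project along y, AND mask (60/100) → |grid| = 113

|visual hull| = 113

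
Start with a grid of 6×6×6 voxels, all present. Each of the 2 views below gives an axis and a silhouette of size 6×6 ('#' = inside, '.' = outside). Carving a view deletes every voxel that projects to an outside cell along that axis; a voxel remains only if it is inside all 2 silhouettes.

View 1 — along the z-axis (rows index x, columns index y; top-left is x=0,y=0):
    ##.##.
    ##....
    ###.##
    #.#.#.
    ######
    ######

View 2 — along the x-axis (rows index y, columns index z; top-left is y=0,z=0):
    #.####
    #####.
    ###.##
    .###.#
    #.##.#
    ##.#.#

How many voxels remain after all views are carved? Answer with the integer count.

initial block: 6^3 = 216
[1] z-view keeps 26 columns → grid now 156
[2] x-view keeps 27 columns → grid now 119

remaining voxels: 119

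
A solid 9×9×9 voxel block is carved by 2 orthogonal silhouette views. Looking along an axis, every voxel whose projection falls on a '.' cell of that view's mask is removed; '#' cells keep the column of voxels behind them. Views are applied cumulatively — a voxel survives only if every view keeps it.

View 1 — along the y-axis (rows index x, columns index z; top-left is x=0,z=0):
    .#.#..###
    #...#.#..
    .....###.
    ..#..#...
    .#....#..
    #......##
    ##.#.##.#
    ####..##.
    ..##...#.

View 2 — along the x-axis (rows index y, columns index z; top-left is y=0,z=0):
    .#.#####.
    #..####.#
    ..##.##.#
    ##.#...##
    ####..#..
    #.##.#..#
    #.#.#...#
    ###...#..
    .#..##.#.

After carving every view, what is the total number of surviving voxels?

initial block: 9^3 = 729
carve view 1 (along y, XZ-mask fill 33/81): 297 voxels remain
carve view 2 (along x, YZ-mask fill 44/81): 162 voxels remain

remaining voxels: 162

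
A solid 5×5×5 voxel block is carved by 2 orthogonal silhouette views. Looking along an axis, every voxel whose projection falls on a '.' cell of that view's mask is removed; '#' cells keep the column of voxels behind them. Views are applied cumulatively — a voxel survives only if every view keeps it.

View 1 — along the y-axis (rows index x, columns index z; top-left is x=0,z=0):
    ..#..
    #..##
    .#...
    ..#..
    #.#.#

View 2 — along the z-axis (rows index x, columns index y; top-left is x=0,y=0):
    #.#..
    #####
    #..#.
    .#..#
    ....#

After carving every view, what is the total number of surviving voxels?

voxel count = 24

initial block: 5^3 = 125
carve view 1 (along y, XZ-mask fill 9/25): 45 voxels remain
carve view 2 (along z, XY-mask fill 12/25): 24 voxels remain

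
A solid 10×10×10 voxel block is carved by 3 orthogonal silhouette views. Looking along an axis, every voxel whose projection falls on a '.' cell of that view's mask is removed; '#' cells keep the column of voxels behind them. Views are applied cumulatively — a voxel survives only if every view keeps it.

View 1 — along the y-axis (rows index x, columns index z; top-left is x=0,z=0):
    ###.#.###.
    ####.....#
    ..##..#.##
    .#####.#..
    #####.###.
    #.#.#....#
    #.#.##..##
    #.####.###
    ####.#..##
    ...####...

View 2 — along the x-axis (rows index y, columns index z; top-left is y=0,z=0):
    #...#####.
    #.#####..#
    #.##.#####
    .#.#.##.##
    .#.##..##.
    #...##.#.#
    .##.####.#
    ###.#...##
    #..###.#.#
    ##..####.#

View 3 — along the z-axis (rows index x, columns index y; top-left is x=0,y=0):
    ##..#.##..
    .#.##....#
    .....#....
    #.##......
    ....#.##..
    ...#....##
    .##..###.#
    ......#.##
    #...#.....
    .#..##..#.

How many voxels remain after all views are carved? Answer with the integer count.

remaining voxels: 128

initial block: 10^3 = 1000
V1 y: intersect with XZ mask (60 set) -- 600 left
V2 x: intersect with YZ mask (63 set) -- 371 left
V3 z: intersect with XY mask (34 set) -- 128 left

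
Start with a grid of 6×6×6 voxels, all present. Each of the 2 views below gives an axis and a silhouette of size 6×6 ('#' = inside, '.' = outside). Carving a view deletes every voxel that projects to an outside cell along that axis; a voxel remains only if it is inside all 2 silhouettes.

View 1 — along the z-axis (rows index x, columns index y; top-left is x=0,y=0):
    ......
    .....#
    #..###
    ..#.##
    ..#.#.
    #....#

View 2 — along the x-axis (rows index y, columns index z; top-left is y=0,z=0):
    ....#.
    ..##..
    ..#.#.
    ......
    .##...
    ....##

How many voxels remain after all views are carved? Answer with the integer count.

full grid |V| = 216
V1 z: intersect with XY mask (12 set) -- 72 left
V2 x: intersect with YZ mask (9 set) -- 20 left

remaining voxels: 20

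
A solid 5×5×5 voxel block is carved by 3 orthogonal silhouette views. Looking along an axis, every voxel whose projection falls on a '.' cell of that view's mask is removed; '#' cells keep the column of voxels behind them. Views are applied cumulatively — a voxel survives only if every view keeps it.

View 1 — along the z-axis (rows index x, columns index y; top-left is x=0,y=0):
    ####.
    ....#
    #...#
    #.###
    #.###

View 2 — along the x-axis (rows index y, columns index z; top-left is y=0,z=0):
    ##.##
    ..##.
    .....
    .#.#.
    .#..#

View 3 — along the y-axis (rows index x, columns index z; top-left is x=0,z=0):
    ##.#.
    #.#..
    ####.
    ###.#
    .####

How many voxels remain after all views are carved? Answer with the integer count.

voxel count = 23

full grid |V| = 125
V1 z: intersect with XY mask (15 set) -- 75 left
V2 x: intersect with YZ mask (10 set) -- 32 left
V3 y: intersect with XZ mask (17 set) -- 23 left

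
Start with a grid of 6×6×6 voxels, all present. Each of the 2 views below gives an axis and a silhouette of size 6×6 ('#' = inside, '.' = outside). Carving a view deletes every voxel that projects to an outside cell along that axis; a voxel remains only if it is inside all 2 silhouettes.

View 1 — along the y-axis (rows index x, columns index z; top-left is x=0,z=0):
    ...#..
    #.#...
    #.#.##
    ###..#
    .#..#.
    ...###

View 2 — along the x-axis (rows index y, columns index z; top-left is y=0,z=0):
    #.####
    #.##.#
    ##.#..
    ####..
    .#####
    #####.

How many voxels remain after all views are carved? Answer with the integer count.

voxel count = 68

before carving: 216 voxels (6×6×6)
step 1: project along y, AND mask (16/36) → |grid| = 96
step 2: project along x, AND mask (26/36) → |grid| = 68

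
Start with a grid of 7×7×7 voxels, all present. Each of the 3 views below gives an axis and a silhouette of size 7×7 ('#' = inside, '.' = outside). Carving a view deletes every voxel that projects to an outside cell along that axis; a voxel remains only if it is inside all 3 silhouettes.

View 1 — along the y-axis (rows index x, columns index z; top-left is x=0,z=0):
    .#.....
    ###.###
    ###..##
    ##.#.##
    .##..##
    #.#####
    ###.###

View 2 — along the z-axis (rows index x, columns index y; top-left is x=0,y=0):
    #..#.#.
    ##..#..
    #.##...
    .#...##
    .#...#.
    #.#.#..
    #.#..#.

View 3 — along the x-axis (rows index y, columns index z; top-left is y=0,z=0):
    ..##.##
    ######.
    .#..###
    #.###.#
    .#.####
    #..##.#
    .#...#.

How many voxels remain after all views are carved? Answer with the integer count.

remaining voxels: 55

before carving: 343 voxels (7×7×7)
step 1: project along y, AND mask (33/49) → |grid| = 231
step 2: project along z, AND mask (20/49) → |grid| = 95
step 3: project along x, AND mask (30/49) → |grid| = 55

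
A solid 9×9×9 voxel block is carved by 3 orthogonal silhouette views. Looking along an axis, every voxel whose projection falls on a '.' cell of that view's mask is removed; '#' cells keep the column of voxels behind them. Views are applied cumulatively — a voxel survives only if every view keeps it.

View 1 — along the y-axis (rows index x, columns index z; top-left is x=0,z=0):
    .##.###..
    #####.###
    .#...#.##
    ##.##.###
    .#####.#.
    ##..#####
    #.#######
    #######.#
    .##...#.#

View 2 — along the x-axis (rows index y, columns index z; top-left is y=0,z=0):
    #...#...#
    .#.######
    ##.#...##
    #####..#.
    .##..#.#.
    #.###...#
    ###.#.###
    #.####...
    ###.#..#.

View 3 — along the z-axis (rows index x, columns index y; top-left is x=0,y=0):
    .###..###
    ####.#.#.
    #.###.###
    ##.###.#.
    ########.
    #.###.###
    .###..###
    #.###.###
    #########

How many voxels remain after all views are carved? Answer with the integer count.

|visual hull| = 220

initial block: 9^3 = 729
[1] y-view keeps 57 columns → grid now 513
[2] x-view keeps 47 columns → grid now 296
[3] z-view keeps 62 columns → grid now 220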